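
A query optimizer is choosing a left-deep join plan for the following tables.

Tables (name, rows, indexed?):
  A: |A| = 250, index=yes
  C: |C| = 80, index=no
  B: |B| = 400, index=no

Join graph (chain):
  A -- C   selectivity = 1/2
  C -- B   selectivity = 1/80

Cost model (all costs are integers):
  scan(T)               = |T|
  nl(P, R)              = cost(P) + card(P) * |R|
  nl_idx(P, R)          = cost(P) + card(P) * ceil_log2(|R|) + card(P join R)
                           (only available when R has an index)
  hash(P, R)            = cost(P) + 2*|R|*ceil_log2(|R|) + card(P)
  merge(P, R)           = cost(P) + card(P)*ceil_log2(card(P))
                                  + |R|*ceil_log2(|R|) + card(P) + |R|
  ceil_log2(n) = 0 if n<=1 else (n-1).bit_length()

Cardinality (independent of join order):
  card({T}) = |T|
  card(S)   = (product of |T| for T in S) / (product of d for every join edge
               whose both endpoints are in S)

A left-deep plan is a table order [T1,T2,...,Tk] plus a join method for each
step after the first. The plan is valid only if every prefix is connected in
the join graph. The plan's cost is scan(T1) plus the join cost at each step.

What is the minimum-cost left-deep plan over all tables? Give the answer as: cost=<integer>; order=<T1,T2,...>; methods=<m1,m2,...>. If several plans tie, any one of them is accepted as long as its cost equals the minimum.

cost=6320; order=B,C,A; methods=hash,hash

Selinger DP (subsets sized 1..n):
  {A}: scan cost=250, card=250
  {C}: scan cost=80, card=80
  {B}: scan cost=400, card=400
  {AC}: card=10000; try (C,hash)→1620, (A,merge)→2970, (C,merge)→3140, (A,hash)→4160, (A,nl_idx)→10720, (A,nl)→20080 …(+1); best=1620 via (C,hash)
  {BC}: card=400; try (C,hash)→1920, (B,merge)→4720, (C,merge)→5040, (B,hash)→7360, (B,nl)→32080, (C,nl)→32400; best=1920 via (C,hash)
  {ABC}: card=50000; try (A,hash)→6320, (A,merge)→8170, (B,hash)→18820, (A,nl_idx)→55120, (A,nl)→101920, (B,merge)→155620 …(+1); best=6320 via (A,hash)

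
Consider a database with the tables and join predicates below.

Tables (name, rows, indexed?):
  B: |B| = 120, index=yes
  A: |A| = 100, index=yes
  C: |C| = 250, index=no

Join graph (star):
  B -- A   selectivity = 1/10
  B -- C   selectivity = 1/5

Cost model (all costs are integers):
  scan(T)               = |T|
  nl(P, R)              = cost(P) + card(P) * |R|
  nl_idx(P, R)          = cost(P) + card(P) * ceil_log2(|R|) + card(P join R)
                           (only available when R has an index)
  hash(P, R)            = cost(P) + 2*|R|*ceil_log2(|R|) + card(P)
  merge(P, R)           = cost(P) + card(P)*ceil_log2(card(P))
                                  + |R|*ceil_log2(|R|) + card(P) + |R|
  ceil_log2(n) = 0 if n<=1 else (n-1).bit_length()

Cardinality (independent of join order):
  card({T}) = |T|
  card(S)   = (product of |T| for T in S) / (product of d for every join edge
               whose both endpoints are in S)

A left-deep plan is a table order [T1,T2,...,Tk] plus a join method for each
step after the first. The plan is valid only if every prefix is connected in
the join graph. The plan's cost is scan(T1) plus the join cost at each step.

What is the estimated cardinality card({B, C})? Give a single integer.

6000

Tables in S: B(120), C(250)
Edges inside S: B-C(d=5)
numerator = 120 * 250 = 30000
denominator = 5 = 5
card(S) = 30000 / 5 = 6000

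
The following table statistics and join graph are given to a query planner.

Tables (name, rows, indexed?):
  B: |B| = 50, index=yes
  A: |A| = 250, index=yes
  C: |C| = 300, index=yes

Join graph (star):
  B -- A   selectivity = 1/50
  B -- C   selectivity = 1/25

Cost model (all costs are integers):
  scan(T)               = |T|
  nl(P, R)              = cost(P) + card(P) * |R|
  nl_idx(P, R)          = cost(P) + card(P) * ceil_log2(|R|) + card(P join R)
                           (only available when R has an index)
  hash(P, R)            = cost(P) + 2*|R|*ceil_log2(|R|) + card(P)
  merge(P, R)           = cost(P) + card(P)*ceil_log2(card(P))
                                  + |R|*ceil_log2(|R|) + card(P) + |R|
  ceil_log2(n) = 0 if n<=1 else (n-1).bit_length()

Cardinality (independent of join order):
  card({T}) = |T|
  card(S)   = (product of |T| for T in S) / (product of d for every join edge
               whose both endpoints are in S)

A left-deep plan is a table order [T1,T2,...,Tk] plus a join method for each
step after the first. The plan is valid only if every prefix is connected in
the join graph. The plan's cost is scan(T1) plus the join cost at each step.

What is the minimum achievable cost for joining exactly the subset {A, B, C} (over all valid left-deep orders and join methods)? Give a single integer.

5700

Selinger DP over subsets of {A,B,C}:
  {B}: scan cost=50, card=50
  {A}: scan cost=250, card=250
  {C}: scan cost=300, card=300
  {AB}: card=250; try (A,nl_idx)→700, (B,hash)→1100, (B,nl_idx)→2000, (A,merge)→2650, (B,merge)→2850, (A,hash)→4100 …(+2); best=700 via (A,nl_idx)
  {BC}: card=600; try (C,nl_idx)→1100, (B,hash)→1200, (B,nl_idx)→2700, (C,merge)→3400, (B,merge)→3650, (C,hash)→5500 …(+2); best=1100 via (C,nl_idx)
  {ABC}: card=3000; try (A,hash)→5700, (C,merge)→5950, (C,nl_idx)→5950, (C,hash)→6350, (A,nl_idx)→8900, (A,merge)→9950 …(+2); best=5700 via (A,hash)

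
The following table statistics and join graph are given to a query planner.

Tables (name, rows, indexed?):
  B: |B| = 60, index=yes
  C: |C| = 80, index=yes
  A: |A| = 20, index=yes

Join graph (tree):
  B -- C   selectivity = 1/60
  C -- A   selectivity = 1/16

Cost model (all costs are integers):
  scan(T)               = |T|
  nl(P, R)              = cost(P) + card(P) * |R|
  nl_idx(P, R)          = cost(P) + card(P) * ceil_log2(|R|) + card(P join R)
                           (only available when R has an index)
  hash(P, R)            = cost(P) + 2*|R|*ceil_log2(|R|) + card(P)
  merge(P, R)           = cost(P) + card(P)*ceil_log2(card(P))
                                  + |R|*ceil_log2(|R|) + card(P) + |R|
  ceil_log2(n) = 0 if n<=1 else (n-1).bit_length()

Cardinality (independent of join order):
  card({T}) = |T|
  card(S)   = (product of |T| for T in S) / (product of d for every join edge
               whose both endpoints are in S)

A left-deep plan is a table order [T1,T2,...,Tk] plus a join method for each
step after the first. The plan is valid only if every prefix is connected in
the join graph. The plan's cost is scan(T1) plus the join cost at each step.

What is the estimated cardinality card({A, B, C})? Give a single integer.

Tables in S: A(20), B(60), C(80)
Edges inside S: B-C(d=60), C-A(d=16)
numerator = 20 * 60 * 80 = 96000
denominator = 60 * 16 = 960
card(S) = 96000 / 960 = 100

100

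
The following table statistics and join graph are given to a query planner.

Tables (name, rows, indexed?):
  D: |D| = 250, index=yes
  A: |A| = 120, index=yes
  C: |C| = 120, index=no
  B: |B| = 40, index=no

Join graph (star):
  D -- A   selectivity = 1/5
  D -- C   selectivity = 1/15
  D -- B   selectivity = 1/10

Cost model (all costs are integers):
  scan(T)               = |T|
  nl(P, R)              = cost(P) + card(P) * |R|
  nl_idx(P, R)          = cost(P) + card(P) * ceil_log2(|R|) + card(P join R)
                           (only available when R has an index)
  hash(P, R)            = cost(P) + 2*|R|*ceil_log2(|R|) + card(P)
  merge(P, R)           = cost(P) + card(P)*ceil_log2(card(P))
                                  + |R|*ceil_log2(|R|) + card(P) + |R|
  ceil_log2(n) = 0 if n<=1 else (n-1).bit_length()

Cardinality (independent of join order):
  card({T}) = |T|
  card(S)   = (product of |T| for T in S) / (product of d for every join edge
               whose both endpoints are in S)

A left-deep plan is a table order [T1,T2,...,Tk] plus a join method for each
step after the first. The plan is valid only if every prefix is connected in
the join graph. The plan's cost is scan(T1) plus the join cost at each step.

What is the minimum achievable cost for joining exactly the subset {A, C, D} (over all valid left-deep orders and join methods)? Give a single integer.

5860

Selinger DP over subsets of {A,C,D}:
  {D}: scan cost=250, card=250
  {A}: scan cost=120, card=120
  {C}: scan cost=120, card=120
  {AD}: card=6000; try (A,hash)→2180, (D,merge)→3330, (A,merge)→3460, (D,hash)→4240, (D,nl_idx)→7080, (A,nl_idx)→8000 …(+2); best=2180 via (A,hash)
  {CD}: card=2000; try (C,hash)→2180, (D,nl_idx)→3080, (D,merge)→3330, (C,merge)→3460, (D,hash)→4240, (D,nl)→30120 …(+1); best=2180 via (C,hash)
  {ACD}: card=48000; try (A,hash)→5860, (C,hash)→9860, (A,merge)→27140, (A,nl_idx)→64180, (C,merge)→87140, (A,nl)→242180 …(+1); best=5860 via (A,hash)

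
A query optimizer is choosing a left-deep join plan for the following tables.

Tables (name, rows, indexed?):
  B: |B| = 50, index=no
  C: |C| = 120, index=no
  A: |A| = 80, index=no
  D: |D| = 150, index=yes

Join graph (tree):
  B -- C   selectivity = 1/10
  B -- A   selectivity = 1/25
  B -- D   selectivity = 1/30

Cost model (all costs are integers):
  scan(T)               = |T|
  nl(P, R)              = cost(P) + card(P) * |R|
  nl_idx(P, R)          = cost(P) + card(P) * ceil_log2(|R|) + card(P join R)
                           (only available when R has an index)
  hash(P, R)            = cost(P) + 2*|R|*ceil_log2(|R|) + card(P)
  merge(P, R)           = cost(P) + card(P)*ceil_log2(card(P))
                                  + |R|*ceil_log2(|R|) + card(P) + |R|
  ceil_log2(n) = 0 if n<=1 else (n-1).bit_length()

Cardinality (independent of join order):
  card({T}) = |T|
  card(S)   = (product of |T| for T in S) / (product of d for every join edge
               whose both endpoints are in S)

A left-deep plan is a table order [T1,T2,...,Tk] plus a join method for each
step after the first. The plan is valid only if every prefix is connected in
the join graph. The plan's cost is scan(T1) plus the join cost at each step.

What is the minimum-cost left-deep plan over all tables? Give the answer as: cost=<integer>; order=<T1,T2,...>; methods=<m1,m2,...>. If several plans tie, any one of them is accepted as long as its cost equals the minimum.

Selinger DP (subsets sized 1..n):
  {B}: scan cost=50, card=50
  {C}: scan cost=120, card=120
  {A}: scan cost=80, card=80
  {D}: scan cost=150, card=150
  {BC}: card=600; try (B,hash)→840, (C,merge)→1360, (B,merge)→1430, (C,hash)→1780, (C,nl)→6050, (B,nl)→6120; best=840 via (B,hash)
  {AB}: card=160; try (B,hash)→760, (A,merge)→1040, (B,merge)→1070, (A,hash)→1220, (A,nl)→4050, (B,nl)→4080; best=760 via (B,hash)
  {BD}: card=250; try (D,nl_idx)→700, (B,hash)→900, (D,merge)→1750, (B,merge)→1850, (D,hash)→2500, (D,nl)→7550 …(+1); best=700 via (D,nl_idx)
  {ABC}: card=1920; try (A,hash)→2560, (C,hash)→2600, (C,merge)→3160, (A,merge)→8080, (C,nl)→19960, (A,nl)→48840; best=2560 via (A,hash)
  {BCD}: card=3000; try (C,hash)→2630, (D,hash)→3840, (C,merge)→3910, (D,nl_idx)→8640, (D,merge)→8790, (C,nl)→30700 …(+1); best=2630 via (C,hash)
  {ABD}: card=800; try (A,hash)→2070, (D,nl_idx)→2840, (D,hash)→3320, (D,merge)→3550, (A,merge)→3590, (A,nl)→20700 …(+1); best=2070 via (A,hash)
  {ABCD}: card=9600; try (C,hash)→4550, (A,hash)→6750, (D,hash)→6880, (C,merge)→11830, (D,merge)→26950, (D,nl_idx)→27520 …(+4); best=4550 via (C,hash)

cost=4550; order=B,D,A,C; methods=nl_idx,hash,hash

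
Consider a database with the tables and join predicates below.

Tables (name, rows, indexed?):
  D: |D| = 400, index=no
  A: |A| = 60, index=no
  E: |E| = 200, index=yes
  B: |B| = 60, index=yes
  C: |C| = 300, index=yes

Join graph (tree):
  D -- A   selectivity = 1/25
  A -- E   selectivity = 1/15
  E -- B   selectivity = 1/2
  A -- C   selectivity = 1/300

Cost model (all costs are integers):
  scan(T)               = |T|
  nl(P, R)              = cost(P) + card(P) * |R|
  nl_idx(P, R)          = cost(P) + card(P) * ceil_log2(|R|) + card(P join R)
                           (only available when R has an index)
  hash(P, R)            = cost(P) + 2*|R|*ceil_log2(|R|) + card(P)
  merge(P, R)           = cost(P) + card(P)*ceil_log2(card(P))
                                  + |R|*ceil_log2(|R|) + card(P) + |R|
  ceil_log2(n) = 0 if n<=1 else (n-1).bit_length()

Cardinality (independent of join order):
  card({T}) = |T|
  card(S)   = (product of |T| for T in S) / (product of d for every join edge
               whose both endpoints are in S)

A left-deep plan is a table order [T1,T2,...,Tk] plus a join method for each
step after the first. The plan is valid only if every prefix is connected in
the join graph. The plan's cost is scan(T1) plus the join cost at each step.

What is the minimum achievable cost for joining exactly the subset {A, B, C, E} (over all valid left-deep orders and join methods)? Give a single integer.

Selinger DP over subsets of {A,B,C,E}:
  {A}: scan cost=60, card=60
  {E}: scan cost=200, card=200
  {B}: scan cost=60, card=60
  {C}: scan cost=300, card=300
  {AE}: card=800; try (A,hash)→1120, (E,nl_idx)→1340, (E,merge)→2280, (A,merge)→2420, (E,hash)→3320, (E,nl)→12060 …(+1); best=1120 via (A,hash)
  {AC}: card=60; try (C,nl_idx)→660, (A,hash)→1320, (C,merge)→3480, (A,merge)→3720, (C,hash)→5520, (C,nl)→18060 …(+1); best=660 via (C,nl_idx)
  {BE}: card=6000; try (B,hash)→1120, (E,merge)→2280, (B,merge)→2420, (E,hash)→3320, (E,nl_idx)→6540, (B,nl_idx)→7400 …(+2); best=1120 via (B,hash)
  {ABE}: card=24000; try (B,hash)→2640, (A,hash)→7840, (B,merge)→10340, (B,nl_idx)→29920, (B,nl)→49120, (A,merge)→85540 …(+1); best=2640 via (B,hash)
  {ACE}: card=800; try (E,nl_idx)→1940, (E,merge)→2880, (E,hash)→3920, (C,hash)→7320, (C,nl_idx)→9120, (E,nl)→12660 …(+2); best=1940 via (E,nl_idx)
  {ABCE}: card=24000; try (B,hash)→3460, (B,merge)→11160, (B,nl_idx)→30740, (C,hash)→32040, (B,nl)→49940, (C,nl_idx)→242640 …(+2); best=3460 via (B,hash)

3460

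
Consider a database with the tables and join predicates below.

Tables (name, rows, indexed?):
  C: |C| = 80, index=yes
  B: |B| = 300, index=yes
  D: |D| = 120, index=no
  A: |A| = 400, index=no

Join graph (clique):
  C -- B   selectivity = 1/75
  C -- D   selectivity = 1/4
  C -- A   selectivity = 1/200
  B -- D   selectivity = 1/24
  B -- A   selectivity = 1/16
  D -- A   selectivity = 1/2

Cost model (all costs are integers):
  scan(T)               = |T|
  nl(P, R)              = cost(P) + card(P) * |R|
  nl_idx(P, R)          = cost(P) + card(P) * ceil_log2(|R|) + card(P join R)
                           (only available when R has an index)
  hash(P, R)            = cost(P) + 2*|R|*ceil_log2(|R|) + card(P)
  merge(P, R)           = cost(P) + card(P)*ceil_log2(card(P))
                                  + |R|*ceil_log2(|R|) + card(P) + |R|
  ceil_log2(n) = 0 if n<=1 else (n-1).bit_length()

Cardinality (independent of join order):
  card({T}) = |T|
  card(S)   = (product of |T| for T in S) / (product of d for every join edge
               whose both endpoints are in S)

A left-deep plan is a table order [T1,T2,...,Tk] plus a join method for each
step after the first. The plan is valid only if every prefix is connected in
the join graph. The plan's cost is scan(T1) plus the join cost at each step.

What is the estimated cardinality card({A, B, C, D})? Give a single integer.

25

Tables in S: A(400), B(300), C(80), D(120)
Edges inside S: C-B(d=75), C-D(d=4), C-A(d=200), B-D(d=24), B-A(d=16), D-A(d=2)
numerator = 400 * 300 * 80 * 120 = 1152000000
denominator = 75 * 4 * 200 * 24 * 16 * 2 = 46080000
card(S) = 1152000000 / 46080000 = 25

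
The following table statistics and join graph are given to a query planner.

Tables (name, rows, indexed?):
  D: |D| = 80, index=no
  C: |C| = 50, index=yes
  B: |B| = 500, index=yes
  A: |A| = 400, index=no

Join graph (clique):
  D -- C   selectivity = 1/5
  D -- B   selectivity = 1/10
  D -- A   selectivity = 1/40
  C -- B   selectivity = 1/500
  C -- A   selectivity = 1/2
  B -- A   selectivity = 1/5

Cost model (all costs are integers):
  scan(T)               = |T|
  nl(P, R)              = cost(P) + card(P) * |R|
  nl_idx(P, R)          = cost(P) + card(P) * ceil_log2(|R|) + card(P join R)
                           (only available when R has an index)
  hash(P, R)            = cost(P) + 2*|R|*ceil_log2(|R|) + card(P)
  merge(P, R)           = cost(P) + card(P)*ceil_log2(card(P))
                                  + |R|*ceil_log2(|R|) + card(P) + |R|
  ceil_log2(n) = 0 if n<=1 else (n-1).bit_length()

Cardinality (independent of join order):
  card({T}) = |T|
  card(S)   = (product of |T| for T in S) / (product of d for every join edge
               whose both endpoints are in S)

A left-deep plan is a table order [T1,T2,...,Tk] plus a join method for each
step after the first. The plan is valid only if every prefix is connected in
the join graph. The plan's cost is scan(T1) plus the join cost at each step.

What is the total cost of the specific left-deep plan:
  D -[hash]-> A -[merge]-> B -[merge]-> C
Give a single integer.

133510

step 1: scan D: cost=80, card=80
step 2: join A via hash
    card(P join A) = 80*400/(40) = 800
    cost = 80 + 2*400*9 + 80 = 7360
step 3: join B via merge
    card(P join B) = 800*500/(10*5) = 8000
    cost = 7360 + 800*10 + 500*9 + 800 + 500 = 21160
step 4: join C via merge
    card(P join C) = 8000*50/(5*500*2) = 80
    cost = 21160 + 8000*13 + 50*6 + 8000 + 50 = 133510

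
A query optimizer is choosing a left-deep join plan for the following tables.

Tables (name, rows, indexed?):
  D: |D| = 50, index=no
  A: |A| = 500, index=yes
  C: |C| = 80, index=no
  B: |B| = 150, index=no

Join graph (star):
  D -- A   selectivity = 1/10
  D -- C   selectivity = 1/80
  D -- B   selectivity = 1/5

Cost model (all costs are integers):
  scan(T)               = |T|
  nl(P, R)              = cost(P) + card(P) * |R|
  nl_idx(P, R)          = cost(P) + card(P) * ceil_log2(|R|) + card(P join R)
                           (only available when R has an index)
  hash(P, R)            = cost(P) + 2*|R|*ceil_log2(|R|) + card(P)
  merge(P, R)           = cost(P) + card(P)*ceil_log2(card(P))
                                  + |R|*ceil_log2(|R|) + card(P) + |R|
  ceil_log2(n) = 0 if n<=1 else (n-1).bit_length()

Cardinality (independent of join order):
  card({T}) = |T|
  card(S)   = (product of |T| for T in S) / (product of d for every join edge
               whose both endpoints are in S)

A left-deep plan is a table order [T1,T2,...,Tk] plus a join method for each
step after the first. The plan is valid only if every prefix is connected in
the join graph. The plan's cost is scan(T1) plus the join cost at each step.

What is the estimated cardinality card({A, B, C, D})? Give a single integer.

Tables in S: A(500), B(150), C(80), D(50)
Edges inside S: D-A(d=10), D-C(d=80), D-B(d=5)
numerator = 500 * 150 * 80 * 50 = 300000000
denominator = 10 * 80 * 5 = 4000
card(S) = 300000000 / 4000 = 75000

75000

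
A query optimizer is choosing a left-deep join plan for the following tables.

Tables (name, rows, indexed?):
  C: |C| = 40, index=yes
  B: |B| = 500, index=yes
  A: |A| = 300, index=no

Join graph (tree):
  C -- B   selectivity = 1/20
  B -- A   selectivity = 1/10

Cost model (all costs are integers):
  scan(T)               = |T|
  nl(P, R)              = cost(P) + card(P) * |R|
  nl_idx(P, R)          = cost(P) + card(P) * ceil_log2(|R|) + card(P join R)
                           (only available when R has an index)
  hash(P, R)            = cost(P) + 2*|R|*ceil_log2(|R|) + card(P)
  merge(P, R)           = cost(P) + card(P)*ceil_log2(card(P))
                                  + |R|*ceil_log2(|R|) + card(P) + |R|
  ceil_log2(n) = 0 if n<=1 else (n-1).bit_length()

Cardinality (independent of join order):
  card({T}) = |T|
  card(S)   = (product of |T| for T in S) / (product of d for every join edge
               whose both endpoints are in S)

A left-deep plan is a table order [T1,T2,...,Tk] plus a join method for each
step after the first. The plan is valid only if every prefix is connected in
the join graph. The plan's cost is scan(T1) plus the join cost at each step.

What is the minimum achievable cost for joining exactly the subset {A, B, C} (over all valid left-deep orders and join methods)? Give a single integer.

Selinger DP over subsets of {A,B,C}:
  {C}: scan cost=40, card=40
  {B}: scan cost=500, card=500
  {A}: scan cost=300, card=300
  {BC}: card=1000; try (B,nl_idx)→1400, (C,hash)→1480, (C,nl_idx)→4500, (B,merge)→5320, (C,merge)→5780, (B,hash)→9080 …(+2); best=1400 via (B,nl_idx)
  {AB}: card=15000; try (A,hash)→6400, (B,merge)→8300, (A,merge)→8500, (B,hash)→9600, (B,nl_idx)→18000, (B,nl)→150300 …(+1); best=6400 via (A,hash)
  {ABC}: card=30000; try (A,hash)→7800, (A,merge)→15400, (C,hash)→21880, (C,nl_idx)→126400, (C,merge)→231680, (A,nl)→301400 …(+1); best=7800 via (A,hash)

7800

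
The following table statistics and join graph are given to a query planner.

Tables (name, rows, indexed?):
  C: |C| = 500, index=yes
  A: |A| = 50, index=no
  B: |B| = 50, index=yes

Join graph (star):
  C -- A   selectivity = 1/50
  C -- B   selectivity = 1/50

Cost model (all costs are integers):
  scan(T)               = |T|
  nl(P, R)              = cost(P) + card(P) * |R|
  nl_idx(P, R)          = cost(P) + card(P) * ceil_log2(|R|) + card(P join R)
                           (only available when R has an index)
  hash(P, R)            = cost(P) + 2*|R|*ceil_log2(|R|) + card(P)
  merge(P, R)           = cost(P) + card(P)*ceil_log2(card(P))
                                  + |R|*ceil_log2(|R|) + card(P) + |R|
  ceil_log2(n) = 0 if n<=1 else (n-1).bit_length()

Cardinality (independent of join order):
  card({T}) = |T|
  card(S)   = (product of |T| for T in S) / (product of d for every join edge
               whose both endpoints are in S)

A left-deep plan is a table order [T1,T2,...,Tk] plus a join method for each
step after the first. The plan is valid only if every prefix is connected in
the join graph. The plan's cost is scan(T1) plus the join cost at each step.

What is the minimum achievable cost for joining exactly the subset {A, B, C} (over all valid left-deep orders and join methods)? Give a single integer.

2100

Selinger DP over subsets of {A,B,C}:
  {C}: scan cost=500, card=500
  {A}: scan cost=50, card=50
  {B}: scan cost=50, card=50
  {AC}: card=500; try (C,nl_idx)→1000, (A,hash)→1600, (C,merge)→5400, (A,merge)→5850, (C,hash)→9100, (C,nl)→25050 …(+1); best=1000 via (C,nl_idx)
  {BC}: card=500; try (C,nl_idx)→1000, (B,hash)→1600, (B,nl_idx)→4000, (C,merge)→5400, (B,merge)→5850, (C,hash)→9100 …(+2); best=1000 via (C,nl_idx)
  {ABC}: card=500; try (B,hash)→2100, (A,hash)→2100, (B,nl_idx)→4500, (B,merge)→6350, (A,merge)→6350, (B,nl)→26000 …(+1); best=2100 via (B,hash)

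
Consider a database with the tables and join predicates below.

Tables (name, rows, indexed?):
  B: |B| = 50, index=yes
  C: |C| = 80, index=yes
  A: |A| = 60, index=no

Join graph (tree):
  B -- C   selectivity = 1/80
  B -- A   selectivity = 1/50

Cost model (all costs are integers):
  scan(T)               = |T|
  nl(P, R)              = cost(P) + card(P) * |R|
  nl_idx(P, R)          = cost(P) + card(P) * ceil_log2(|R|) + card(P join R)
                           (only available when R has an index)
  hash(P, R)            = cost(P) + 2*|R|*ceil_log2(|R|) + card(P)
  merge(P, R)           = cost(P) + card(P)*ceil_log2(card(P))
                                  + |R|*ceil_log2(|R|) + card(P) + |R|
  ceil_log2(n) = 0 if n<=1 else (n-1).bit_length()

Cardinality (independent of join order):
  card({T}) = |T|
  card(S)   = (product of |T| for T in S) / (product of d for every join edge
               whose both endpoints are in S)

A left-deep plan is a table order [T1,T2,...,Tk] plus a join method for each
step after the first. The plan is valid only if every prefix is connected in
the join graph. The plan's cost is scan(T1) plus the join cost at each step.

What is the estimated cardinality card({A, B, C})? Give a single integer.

Tables in S: A(60), B(50), C(80)
Edges inside S: B-C(d=80), B-A(d=50)
numerator = 60 * 50 * 80 = 240000
denominator = 80 * 50 = 4000
card(S) = 240000 / 4000 = 60

60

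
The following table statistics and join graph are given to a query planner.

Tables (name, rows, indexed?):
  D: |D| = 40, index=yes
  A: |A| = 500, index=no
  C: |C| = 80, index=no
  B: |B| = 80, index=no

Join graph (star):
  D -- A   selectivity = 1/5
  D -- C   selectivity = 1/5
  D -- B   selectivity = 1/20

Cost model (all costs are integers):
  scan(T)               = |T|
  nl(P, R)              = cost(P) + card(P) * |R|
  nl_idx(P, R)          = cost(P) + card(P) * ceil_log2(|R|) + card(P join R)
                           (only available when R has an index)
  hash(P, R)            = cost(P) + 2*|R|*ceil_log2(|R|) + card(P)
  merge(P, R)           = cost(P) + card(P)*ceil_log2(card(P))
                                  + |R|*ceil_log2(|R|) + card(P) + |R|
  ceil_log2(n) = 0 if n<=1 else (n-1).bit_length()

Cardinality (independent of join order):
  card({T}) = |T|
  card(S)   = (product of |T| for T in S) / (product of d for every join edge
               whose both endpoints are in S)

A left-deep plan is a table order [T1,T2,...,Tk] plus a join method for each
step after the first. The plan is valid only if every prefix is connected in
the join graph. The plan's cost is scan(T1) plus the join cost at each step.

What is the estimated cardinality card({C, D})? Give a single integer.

640

Tables in S: C(80), D(40)
Edges inside S: D-C(d=5)
numerator = 80 * 40 = 3200
denominator = 5 = 5
card(S) = 3200 / 5 = 640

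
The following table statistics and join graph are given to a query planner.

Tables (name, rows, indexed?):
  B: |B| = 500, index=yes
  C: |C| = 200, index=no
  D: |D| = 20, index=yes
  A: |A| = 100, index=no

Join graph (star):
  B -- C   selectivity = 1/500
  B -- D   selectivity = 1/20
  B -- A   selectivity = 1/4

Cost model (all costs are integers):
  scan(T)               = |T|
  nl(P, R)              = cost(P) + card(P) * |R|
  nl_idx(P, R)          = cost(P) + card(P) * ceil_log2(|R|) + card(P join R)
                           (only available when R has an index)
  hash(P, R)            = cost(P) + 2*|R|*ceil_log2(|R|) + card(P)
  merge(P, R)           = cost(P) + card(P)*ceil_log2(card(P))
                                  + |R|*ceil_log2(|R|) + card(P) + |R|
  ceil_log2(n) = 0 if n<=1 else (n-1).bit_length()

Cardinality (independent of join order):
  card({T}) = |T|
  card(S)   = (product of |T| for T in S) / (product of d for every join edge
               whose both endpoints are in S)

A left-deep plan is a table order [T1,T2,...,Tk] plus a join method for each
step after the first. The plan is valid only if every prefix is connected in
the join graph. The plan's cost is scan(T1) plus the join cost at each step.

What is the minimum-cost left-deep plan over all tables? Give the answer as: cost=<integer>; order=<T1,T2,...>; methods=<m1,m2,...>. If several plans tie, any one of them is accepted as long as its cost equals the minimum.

cost=4200; order=C,B,D,A; methods=nl_idx,hash,hash

Selinger DP (subsets sized 1..n):
  {B}: scan cost=500, card=500
  {C}: scan cost=200, card=200
  {D}: scan cost=20, card=20
  {A}: scan cost=100, card=100
  {BC}: card=200; try (B,nl_idx)→2200, (C,hash)→4200, (B,merge)→7000, (C,merge)→7300, (B,hash)→9400, (B,nl)→100200 …(+1); best=2200 via (B,nl_idx)
  {BD}: card=500; try (B,nl_idx)→700, (D,hash)→1200, (D,nl_idx)→3500, (B,merge)→5140, (D,merge)→5620, (B,hash)→9040 …(+2); best=700 via (B,nl_idx)
  {AB}: card=12500; try (A,hash)→2400, (B,merge)→5900, (A,merge)→6300, (B,hash)→9200, (B,nl_idx)→13500, (B,nl)→50100 …(+1); best=2400 via (A,hash)
  {BCD}: card=200; try (D,hash)→2600, (D,nl_idx)→3400, (D,merge)→4120, (C,hash)→4400, (D,nl)→6200, (C,merge)→7500 …(+1); best=2600 via (D,hash)
  {ABC}: card=5000; try (A,hash)→3800, (A,merge)→4800, (C,hash)→18100, (A,nl)→22200, (C,merge)→191700, (C,nl)→2502400; best=3800 via (A,hash)
  {ABD}: card=12500; try (A,hash)→2600, (A,merge)→6500, (D,hash)→15100, (A,nl)→50700, (D,nl_idx)→77400, (D,merge)→190020 …(+1); best=2600 via (A,hash)
  {ABCD}: card=5000; try (A,hash)→4200, (A,merge)→5200, (D,hash)→9000, (C,hash)→18300, (A,nl)→22600, (D,nl_idx)→33800 …(+4); best=4200 via (A,hash)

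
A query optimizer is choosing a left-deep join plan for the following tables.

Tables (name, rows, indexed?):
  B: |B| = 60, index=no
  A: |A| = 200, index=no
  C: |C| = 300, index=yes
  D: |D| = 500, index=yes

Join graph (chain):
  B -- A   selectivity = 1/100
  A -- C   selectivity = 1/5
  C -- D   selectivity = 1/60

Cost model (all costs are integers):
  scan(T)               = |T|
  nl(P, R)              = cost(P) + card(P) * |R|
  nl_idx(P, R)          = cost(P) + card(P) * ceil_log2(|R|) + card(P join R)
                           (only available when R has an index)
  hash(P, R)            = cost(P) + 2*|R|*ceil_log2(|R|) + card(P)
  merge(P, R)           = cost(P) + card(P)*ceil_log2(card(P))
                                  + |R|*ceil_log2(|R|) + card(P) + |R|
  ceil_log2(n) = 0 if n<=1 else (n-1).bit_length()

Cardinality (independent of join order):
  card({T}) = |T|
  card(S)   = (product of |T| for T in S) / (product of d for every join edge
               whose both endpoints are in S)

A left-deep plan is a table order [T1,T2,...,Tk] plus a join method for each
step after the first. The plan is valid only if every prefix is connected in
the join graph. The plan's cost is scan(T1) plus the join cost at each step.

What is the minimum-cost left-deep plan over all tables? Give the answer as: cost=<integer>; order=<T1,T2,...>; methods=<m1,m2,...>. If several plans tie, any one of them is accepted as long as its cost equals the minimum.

cost=21280; order=A,B,C,D; methods=hash,merge,hash

Selinger DP (subsets sized 1..n):
  {B}: scan cost=60, card=60
  {A}: scan cost=200, card=200
  {C}: scan cost=300, card=300
  {D}: scan cost=500, card=500
  {AB}: card=120; try (B,hash)→1120, (A,merge)→2280, (B,merge)→2420, (A,hash)→3320, (A,nl)→12060, (B,nl)→12200; best=1120 via (B,hash)
  {AC}: card=12000; try (A,hash)→3800, (C,merge)→5000, (A,merge)→5100, (C,hash)→5800, (C,nl_idx)→14000, (C,nl)→60200 …(+1); best=3800 via (A,hash)
  {CD}: card=2500; try (D,nl_idx)→5500, (C,hash)→6400, (C,nl_idx)→7500, (D,merge)→8300, (C,merge)→8500, (D,hash)→9600 …(+2); best=5500 via (D,nl_idx)
  {ABC}: card=7200; try (C,merge)→5080, (C,hash)→6640, (C,nl_idx)→9400, (B,hash)→16520, (C,nl)→37120, (B,merge)→184220 …(+1); best=5080 via (C,merge)
  {ACD}: card=100000; try (A,hash)→11200, (D,hash)→24800, (A,merge)→39800, (D,merge)→188800, (D,nl_idx)→211800, (A,nl)→505500 …(+1); best=11200 via (A,hash)
  {ABCD}: card=60000; try (D,hash)→21280, (D,merge)→110880, (B,hash)→111920, (D,nl_idx)→129880, (B,merge)→1811620, (D,nl)→3605080 …(+1); best=21280 via (D,hash)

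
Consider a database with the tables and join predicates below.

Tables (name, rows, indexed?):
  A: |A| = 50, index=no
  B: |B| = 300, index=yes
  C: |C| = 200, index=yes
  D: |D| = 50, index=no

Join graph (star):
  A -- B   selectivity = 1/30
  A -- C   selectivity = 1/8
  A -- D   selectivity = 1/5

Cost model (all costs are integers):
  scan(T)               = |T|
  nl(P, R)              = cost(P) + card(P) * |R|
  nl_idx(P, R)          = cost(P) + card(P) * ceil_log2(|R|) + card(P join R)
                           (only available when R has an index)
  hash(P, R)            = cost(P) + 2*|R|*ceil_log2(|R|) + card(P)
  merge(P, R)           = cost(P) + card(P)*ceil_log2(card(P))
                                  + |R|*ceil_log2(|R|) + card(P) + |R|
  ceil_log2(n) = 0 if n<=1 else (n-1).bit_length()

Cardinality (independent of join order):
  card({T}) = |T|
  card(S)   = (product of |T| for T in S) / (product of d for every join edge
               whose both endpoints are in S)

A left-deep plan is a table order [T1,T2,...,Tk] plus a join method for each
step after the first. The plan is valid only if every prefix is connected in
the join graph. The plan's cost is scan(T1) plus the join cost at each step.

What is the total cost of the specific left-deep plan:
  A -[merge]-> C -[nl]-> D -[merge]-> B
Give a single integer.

255200

step 1: scan A: cost=50, card=50
step 2: join C via merge
    card(P join C) = 50*200/(8) = 1250
    cost = 50 + 50*6 + 200*8 + 50 + 200 = 2200
step 3: join D via nl
    card(P join D) = 1250*50/(5) = 12500
    cost = 2200 + 1250*50 = 64700
step 4: join B via merge
    card(P join B) = 12500*300/(30) = 125000
    cost = 64700 + 12500*14 + 300*9 + 12500 + 300 = 255200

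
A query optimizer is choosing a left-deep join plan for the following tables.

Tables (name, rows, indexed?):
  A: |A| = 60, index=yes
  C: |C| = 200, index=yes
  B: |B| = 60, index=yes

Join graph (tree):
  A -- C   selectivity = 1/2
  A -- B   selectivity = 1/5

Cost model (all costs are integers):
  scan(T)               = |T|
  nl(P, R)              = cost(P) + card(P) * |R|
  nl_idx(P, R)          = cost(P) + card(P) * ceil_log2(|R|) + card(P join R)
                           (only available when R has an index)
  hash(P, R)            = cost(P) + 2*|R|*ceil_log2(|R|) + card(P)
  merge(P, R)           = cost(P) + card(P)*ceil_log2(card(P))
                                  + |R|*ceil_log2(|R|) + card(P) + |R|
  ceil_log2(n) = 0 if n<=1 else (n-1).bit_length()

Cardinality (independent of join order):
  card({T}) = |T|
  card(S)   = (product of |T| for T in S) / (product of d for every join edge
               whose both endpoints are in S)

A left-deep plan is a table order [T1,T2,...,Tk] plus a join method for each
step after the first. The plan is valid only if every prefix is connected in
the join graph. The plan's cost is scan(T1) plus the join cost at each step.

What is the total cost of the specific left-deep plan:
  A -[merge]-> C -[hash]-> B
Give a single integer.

step 1: scan A: cost=60, card=60
step 2: join C via merge
    card(P join C) = 60*200/(2) = 6000
    cost = 60 + 60*6 + 200*8 + 60 + 200 = 2280
step 3: join B via hash
    card(P join B) = 6000*60/(5) = 72000
    cost = 2280 + 2*60*6 + 6000 = 9000

9000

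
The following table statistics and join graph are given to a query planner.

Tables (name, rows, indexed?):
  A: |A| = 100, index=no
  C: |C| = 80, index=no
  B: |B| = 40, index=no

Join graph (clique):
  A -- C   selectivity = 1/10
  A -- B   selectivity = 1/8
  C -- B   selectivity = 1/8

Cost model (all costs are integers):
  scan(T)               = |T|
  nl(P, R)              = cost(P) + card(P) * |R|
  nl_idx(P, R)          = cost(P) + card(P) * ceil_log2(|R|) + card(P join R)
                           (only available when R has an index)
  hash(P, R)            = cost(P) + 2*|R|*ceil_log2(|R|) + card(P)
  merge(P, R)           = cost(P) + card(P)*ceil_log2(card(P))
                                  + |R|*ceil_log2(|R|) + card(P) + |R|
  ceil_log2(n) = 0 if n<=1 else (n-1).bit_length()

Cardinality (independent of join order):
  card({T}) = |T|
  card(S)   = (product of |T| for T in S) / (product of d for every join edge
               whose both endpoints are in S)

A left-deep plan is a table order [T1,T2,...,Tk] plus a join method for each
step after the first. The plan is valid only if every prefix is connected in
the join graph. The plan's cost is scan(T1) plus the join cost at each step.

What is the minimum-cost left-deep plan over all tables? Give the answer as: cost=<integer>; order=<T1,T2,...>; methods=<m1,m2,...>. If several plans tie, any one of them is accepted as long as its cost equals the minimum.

cost=2300; order=A,B,C; methods=hash,hash

Selinger DP (subsets sized 1..n):
  {A}: scan cost=100, card=100
  {C}: scan cost=80, card=80
  {B}: scan cost=40, card=40
  {AC}: card=800; try (C,hash)→1320, (A,merge)→1520, (C,merge)→1540, (A,hash)→1560, (A,nl)→8080, (C,nl)→8100; best=1320 via (C,hash)
  {AB}: card=500; try (B,hash)→680, (A,merge)→1120, (B,merge)→1180, (A,hash)→1480, (A,nl)→4040, (B,nl)→4100; best=680 via (B,hash)
  {BC}: card=400; try (B,hash)→640, (C,merge)→960, (B,merge)→1000, (C,hash)→1200, (C,nl)→3240, (B,nl)→3280; best=640 via (B,hash)
  {ABC}: card=500; try (C,hash)→2300, (A,hash)→2440, (B,hash)→2600, (A,merge)→5440, (C,merge)→6320, (B,merge)→10400 …(+3); best=2300 via (C,hash)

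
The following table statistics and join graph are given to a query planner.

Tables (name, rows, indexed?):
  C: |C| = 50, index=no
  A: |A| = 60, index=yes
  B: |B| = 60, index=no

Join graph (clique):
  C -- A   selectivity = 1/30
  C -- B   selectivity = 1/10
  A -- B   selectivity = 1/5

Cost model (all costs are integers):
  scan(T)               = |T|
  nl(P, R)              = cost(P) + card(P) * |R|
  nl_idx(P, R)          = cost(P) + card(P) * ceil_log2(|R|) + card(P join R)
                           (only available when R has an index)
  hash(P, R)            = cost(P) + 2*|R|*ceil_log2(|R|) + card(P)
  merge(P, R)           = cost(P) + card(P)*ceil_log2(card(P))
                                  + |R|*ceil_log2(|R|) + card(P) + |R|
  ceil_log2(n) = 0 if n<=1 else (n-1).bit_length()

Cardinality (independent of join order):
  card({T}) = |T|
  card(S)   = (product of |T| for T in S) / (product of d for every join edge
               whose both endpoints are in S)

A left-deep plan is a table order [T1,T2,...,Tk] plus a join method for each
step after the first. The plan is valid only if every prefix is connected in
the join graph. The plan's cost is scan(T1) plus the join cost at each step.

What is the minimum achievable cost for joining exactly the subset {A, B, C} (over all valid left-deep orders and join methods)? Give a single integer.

Selinger DP over subsets of {A,B,C}:
  {C}: scan cost=50, card=50
  {A}: scan cost=60, card=60
  {B}: scan cost=60, card=60
  {AC}: card=100; try (A,nl_idx)→450, (C,hash)→720, (A,hash)→820, (A,merge)→820, (C,merge)→830, (A,nl)→3050 …(+1); best=450 via (A,nl_idx)
  {BC}: card=300; try (C,hash)→720, (B,hash)→820, (B,merge)→820, (C,merge)→830, (B,nl)→3050, (C,nl)→3060; best=720 via (C,hash)
  {AB}: card=720; try (B,hash)→840, (A,hash)→840, (B,merge)→900, (A,merge)→900, (A,nl_idx)→1140, (B,nl)→3660 …(+1); best=840 via (B,hash)
  {ABC}: card=120; try (B,hash)→1270, (B,merge)→1670, (A,hash)→1740, (C,hash)→2160, (A,nl_idx)→2640, (A,merge)→4140 …(+4); best=1270 via (B,hash)

1270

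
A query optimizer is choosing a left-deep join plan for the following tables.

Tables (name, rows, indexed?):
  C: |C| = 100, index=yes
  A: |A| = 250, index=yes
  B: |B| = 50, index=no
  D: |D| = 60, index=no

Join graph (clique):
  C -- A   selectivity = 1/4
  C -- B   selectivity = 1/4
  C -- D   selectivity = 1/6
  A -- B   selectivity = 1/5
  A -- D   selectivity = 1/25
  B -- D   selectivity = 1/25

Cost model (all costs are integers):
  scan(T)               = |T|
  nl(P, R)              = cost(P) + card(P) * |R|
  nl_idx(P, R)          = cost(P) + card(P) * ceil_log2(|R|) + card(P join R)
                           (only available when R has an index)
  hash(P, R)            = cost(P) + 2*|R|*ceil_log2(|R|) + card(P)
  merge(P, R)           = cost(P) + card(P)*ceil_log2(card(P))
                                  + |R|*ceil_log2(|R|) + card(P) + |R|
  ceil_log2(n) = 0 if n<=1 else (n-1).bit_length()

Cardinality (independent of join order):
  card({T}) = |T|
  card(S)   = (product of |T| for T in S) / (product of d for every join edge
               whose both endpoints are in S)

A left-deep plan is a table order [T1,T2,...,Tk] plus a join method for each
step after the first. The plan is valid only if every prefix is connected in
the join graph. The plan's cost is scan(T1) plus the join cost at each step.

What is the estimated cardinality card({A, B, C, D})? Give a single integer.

250

Tables in S: A(250), B(50), C(100), D(60)
Edges inside S: C-A(d=4), C-B(d=4), C-D(d=6), A-B(d=5), A-D(d=25), B-D(d=25)
numerator = 250 * 50 * 100 * 60 = 75000000
denominator = 4 * 4 * 6 * 5 * 25 * 25 = 300000
card(S) = 75000000 / 300000 = 250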